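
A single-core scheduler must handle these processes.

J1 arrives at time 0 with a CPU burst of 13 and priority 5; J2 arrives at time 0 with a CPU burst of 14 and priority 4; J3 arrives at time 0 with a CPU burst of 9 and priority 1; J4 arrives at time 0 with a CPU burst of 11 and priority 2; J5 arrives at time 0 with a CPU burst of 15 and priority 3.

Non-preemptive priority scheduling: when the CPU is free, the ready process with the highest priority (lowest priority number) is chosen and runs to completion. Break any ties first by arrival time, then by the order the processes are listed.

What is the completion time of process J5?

Timeline: | J3 0-9 | J4 9-20 | J5 20-35 | J2 35-49 | J1 49-62 |
Completion: J1=62  J2=49  J3=9  J4=20  J5=35
Turnaround (C−A): J1=62  J2=49  J3=9  J4=20  J5=35

35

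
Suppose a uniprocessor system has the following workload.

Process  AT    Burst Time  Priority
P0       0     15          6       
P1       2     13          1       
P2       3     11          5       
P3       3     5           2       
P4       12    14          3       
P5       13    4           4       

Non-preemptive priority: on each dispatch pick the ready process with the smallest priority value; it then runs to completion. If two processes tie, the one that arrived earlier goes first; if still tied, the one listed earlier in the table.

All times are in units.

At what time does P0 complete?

Timeline: | P0 0-15 | P1 15-28 | P3 28-33 | P4 33-47 | P5 47-51 | P2 51-62 |
Completion: P0=15  P1=28  P2=62  P3=33  P4=47  P5=51

15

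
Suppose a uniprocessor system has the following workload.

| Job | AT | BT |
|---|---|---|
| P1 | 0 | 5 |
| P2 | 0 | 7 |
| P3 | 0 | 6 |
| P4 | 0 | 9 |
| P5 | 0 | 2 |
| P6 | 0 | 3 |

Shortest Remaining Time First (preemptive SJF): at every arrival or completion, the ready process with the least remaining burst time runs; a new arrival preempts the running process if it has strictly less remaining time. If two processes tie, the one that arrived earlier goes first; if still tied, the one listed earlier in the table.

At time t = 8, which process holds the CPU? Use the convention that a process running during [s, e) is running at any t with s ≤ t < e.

Schedule: | P5 0-2 | P6 2-5 | P1 5-10 | P3 10-16 | P2 16-23 | P4 23-32 |
Completion: P1=10  P2=23  P3=16  P4=32  P5=2  P6=5

P1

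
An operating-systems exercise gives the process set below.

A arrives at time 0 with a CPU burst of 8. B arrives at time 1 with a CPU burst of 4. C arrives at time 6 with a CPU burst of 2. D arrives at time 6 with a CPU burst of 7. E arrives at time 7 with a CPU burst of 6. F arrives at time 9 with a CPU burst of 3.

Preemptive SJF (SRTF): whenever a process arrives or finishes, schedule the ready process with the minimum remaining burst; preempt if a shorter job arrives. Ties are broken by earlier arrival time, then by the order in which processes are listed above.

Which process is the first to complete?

B

Schedule: | A 0-1 | B 1-5 | A 5-6 | C 6-8 | A 8-9 | F 9-12 | A 12-17 | E 17-23 | D 23-30 |
Completion: A=17  B=5  C=8  D=30  E=23  F=12
Finish order: B → C → F → A → E → D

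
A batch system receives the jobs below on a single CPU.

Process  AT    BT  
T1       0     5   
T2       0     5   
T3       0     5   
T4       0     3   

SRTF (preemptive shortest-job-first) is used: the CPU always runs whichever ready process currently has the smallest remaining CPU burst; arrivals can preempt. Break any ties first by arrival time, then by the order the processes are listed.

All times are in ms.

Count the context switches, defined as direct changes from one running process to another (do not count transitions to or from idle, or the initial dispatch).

Timeline: | T4 0-3 | T1 3-8 | T2 8-13 | T3 13-18 |
Completion: T1=8  T2=13  T3=18  T4=3

3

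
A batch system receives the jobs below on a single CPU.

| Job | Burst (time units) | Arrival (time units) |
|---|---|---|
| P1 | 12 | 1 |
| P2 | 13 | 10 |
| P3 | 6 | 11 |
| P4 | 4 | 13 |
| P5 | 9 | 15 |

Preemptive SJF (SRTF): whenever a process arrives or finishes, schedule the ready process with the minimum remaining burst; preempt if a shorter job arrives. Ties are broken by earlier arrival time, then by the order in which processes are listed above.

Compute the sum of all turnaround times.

80

Schedule: | idle 0-1 | P1 1-13 | P4 13-17 | P3 17-23 | P5 23-32 | P2 32-45 |
Completion: P1=13  P2=45  P3=23  P4=17  P5=32
Turnaround (C−A): P1=12  P2=35  P3=12  P4=4  P5=17
Turnaround = completion − arrival: P1=12, P2=35, P3=12, P4=4, P5=17
Total turnaround = 12 + 35 + 12 + 4 + 17 = 80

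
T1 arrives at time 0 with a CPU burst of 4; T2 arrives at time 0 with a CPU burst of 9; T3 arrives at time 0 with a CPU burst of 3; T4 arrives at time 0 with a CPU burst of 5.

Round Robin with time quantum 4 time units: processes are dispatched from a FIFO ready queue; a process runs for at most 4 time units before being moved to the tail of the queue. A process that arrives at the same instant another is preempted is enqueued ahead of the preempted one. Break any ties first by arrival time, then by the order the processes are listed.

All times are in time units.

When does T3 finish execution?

Timeline: | T1 0-4 | T2 4-8 | T3 8-11 | T4 11-15 | T2 15-19 | T4 19-20 | T2 20-21 |
Completion: T1=4  T2=21  T3=11  T4=20
Turnaround (C−A): T1=4  T2=21  T3=11  T4=20

11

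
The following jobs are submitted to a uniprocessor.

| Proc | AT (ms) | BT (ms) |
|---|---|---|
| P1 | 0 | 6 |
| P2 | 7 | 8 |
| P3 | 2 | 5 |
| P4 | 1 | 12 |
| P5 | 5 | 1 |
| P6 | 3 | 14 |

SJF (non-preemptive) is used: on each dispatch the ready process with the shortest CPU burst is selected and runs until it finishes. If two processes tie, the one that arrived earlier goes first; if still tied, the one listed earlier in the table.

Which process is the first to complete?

Gantt: | P1 0-6 | P5 6-7 | P3 7-12 | P2 12-20 | P4 20-32 | P6 32-46 |
Completion: P1=6  P2=20  P3=12  P4=32  P5=7  P6=46
Finish order: P1 → P5 → P3 → P2 → P4 → P6

P1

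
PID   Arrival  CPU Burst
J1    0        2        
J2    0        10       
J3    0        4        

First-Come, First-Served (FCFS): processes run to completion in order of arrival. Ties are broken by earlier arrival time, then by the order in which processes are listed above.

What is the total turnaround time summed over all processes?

30

Timeline: | J1 0-2 | J2 2-12 | J3 12-16 |
Completion: J1=2  J2=12  J3=16
Turnaround (C−A): J1=2  J2=12  J3=16
Turnaround = completion − arrival: J1=2, J2=12, J3=16
Total turnaround = 2 + 12 + 16 = 30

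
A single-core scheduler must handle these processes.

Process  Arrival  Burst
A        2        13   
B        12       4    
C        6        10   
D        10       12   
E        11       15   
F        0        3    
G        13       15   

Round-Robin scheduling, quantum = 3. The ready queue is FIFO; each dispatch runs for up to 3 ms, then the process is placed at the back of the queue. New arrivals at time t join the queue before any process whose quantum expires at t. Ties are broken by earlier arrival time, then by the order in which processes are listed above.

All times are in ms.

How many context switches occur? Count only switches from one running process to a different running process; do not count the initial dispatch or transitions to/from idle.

Timeline: | F 0-3 | A 3-6 | C 6-9 | A 9-12 | C 12-15 | D 15-18 | E 18-21 | B 21-24 | A 24-27 | G 27-30 | C 30-33 | D 33-36 | E 36-39 | B 39-40 | A 40-43 | G 43-46 | C 46-47 | D 47-50 | E 50-53 | A 53-54 | G 54-57 | D 57-60 | E 60-63 | G 63-66 | E 66-69 | G 69-72 |
Completion: A=54  B=40  C=47  D=60  E=69  F=3  G=72
Turnaround (C−A): A=52  B=28  C=41  D=50  E=58  F=3  G=59

25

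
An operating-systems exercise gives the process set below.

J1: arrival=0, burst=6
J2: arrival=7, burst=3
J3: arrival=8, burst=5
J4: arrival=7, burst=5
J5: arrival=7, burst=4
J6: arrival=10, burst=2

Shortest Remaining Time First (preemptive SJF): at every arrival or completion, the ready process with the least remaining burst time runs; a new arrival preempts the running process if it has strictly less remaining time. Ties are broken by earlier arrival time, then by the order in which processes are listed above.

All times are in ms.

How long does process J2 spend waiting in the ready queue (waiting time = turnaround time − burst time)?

Gantt: | J1 0-6 | idle 6-7 | J2 7-10 | J6 10-12 | J5 12-16 | J4 16-21 | J3 21-26 |
Completion: J1=6  J2=10  J3=26  J4=21  J5=16  J6=12
Turnaround (C−A): J1=6  J2=3  J3=18  J4=14  J5=9  J6=2
Waiting(J2) = turnaround − burst = 3 − 3 = 0

0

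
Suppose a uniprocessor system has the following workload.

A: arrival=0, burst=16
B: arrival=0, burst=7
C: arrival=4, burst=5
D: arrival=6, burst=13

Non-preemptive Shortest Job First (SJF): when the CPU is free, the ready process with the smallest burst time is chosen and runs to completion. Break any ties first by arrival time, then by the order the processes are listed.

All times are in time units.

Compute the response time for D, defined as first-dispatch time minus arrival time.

6

Schedule: | B 0-7 | C 7-12 | D 12-25 | A 25-41 |
Completion: A=41  B=7  C=12  D=25
Turnaround (C−A): A=41  B=7  C=8  D=19
Response(D) = first start − arrival = 12 − 6 = 6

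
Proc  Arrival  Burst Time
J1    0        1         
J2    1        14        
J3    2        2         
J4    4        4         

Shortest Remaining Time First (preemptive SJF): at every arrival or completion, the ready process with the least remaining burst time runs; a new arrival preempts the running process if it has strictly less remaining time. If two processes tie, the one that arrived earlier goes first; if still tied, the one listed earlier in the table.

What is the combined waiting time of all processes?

6

Gantt: | J1 0-1 | J2 1-2 | J3 2-4 | J4 4-8 | J2 8-21 |
Completion: J1=1  J2=21  J3=4  J4=8
Turnaround (C−A): J1=1  J2=20  J3=2  J4=4
Waiting = turnaround − burst: J1=0, J2=6, J3=0, J4=0
Total waiting = 0 + 6 + 0 + 0 = 6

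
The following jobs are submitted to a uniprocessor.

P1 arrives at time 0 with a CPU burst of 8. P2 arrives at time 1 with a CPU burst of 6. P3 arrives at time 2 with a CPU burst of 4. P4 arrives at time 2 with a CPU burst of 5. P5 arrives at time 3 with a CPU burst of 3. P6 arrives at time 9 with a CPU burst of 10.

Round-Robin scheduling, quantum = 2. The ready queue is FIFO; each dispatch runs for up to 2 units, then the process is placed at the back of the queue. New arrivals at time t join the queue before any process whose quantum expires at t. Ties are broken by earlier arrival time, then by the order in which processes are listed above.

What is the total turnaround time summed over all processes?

139

Timeline: | P1 0-2 | P2 2-4 | P3 4-6 | P4 6-8 | P1 8-10 | P5 10-12 | P2 12-14 | P3 14-16 | P4 16-18 | P6 18-20 | P1 20-22 | P5 22-23 | P2 23-25 | P4 25-26 | P6 26-28 | P1 28-30 | P6 30-36 |
Completion: P1=30  P2=25  P3=16  P4=26  P5=23  P6=36
Turnaround = completion − arrival: P1=30, P2=24, P3=14, P4=24, P5=20, P6=27
Total turnaround = 30 + 24 + 14 + 24 + 20 + 27 = 139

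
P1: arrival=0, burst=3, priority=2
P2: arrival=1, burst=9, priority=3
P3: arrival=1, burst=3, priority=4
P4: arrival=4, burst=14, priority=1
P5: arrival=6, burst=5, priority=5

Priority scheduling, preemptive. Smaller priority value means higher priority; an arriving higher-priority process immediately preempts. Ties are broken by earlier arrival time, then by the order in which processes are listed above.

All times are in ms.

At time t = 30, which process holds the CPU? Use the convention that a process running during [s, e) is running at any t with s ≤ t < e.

Timeline: | P1 0-3 | P2 3-4 | P4 4-18 | P2 18-26 | P3 26-29 | P5 29-34 |
Completion: P1=3  P2=26  P3=29  P4=18  P5=34
Turnaround (C−A): P1=3  P2=25  P3=28  P4=14  P5=28

P5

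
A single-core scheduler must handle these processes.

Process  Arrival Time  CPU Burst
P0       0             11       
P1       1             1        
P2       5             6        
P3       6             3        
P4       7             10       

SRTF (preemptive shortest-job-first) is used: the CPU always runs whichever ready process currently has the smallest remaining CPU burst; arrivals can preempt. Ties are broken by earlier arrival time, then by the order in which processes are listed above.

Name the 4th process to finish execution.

Gantt: | P0 0-1 | P1 1-2 | P0 2-5 | P2 5-6 | P3 6-9 | P2 9-14 | P0 14-21 | P4 21-31 |
Completion: P0=21  P1=2  P2=14  P3=9  P4=31
Turnaround (C−A): P0=21  P1=1  P2=9  P3=3  P4=24
Finish order: P1 → P3 → P2 → P0 → P4

P0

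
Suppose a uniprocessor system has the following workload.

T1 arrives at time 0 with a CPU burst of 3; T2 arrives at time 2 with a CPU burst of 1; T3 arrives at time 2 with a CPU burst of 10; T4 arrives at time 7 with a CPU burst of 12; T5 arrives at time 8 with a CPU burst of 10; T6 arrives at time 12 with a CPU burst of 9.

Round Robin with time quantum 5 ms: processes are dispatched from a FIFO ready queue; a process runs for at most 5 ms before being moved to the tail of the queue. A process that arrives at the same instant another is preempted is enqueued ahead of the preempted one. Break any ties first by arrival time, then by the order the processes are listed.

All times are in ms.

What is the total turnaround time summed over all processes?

127

Timeline: | T1 0-3 | T2 3-4 | T3 4-9 | T4 9-14 | T5 14-19 | T3 19-24 | T6 24-29 | T4 29-34 | T5 34-39 | T6 39-43 | T4 43-45 |
Completion: T1=3  T2=4  T3=24  T4=45  T5=39  T6=43
Turnaround = completion − arrival: T1=3, T2=2, T3=22, T4=38, T5=31, T6=31
Total turnaround = 3 + 2 + 22 + 38 + 31 + 31 = 127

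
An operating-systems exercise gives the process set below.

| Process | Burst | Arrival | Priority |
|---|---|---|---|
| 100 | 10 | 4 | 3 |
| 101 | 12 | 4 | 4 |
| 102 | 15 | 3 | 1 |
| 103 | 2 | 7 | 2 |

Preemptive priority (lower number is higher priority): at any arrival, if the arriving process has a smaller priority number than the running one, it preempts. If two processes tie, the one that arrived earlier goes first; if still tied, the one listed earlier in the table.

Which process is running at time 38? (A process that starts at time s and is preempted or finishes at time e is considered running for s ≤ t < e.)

101

Gantt: | idle 0-3 | 102 3-18 | 103 18-20 | 100 20-30 | 101 30-42 |
Completion: 100=30  101=42  102=18  103=20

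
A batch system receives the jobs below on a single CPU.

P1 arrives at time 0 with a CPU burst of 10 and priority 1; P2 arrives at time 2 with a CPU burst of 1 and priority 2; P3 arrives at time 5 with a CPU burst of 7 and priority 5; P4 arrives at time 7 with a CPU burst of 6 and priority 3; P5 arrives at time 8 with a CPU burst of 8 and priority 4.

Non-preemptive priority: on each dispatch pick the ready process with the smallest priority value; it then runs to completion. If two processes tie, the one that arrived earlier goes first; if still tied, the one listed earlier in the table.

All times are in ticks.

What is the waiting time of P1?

Schedule: | P1 0-10 | P2 10-11 | P4 11-17 | P5 17-25 | P3 25-32 |
Completion: P1=10  P2=11  P3=32  P4=17  P5=25
Turnaround (C−A): P1=10  P2=9  P3=27  P4=10  P5=17
Waiting(P1) = turnaround − burst = 10 − 10 = 0

0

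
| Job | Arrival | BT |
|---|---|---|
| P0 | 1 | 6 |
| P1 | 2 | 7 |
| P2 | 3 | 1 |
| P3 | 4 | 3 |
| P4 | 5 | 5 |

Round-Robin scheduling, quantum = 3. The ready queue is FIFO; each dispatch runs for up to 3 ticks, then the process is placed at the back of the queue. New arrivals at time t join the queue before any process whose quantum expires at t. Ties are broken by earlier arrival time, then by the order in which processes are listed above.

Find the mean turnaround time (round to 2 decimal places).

Schedule: | idle 0-1 | P0 1-4 | P1 4-7 | P2 7-8 | P3 8-11 | P0 11-14 | P4 14-17 | P1 17-20 | P4 20-22 | P1 22-23 |
Completion: P0=14  P1=23  P2=8  P3=11  P4=22
Turnaround times: P0=13, P1=21, P2=5, P3=7, P4=17
Average turnaround = (13+21+5+7+17) / 5 = 63/5 = 12.60

12.60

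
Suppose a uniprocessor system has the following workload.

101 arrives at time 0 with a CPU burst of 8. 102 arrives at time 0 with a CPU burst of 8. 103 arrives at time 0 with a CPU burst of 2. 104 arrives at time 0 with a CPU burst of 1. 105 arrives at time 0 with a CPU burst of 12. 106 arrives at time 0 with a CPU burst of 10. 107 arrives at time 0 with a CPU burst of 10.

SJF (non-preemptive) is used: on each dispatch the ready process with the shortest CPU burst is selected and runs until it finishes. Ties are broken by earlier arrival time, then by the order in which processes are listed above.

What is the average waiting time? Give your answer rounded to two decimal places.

14.57

Schedule: | 104 0-1 | 103 1-3 | 101 3-11 | 102 11-19 | 106 19-29 | 107 29-39 | 105 39-51 |
Completion: 101=11  102=19  103=3  104=1  105=51  106=29  107=39
Turnaround (C−A): 101=11  102=19  103=3  104=1  105=51  106=29  107=39
Waiting times: 101=3, 102=11, 103=1, 104=0, 105=39, 106=19, 107=29
Average waiting = (3+11+1+0+39+19+29) / 7 = 102/7 = 14.57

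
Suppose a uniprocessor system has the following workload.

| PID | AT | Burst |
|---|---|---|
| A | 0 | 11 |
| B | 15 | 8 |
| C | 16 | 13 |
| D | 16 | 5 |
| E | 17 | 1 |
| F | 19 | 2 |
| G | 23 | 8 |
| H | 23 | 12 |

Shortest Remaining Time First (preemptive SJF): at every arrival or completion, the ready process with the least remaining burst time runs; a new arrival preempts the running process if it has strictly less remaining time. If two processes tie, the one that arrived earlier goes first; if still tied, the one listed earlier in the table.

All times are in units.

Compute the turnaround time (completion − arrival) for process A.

11

Timeline: | A 0-11 | idle 11-15 | B 15-16 | D 16-17 | E 17-18 | D 18-19 | F 19-21 | D 21-24 | B 24-31 | G 31-39 | H 39-51 | C 51-64 |
Completion: A=11  B=31  C=64  D=24  E=18  F=21  G=39  H=51
Turnaround (C−A): A=11  B=16  C=48  D=8  E=1  F=2  G=16  H=28
Turnaround(A) = completion − arrival = 11 − 0 = 11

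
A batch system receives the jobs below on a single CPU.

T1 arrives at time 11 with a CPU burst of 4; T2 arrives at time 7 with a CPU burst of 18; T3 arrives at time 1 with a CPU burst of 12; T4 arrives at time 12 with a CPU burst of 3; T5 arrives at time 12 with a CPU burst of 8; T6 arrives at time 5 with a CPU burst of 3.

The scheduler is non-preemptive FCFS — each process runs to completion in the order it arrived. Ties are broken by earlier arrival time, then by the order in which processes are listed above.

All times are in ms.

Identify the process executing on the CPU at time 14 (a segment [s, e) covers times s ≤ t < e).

Gantt: | idle 0-1 | T3 1-13 | T6 13-16 | T2 16-34 | T1 34-38 | T4 38-41 | T5 41-49 |
Completion: T1=38  T2=34  T3=13  T4=41  T5=49  T6=16

T6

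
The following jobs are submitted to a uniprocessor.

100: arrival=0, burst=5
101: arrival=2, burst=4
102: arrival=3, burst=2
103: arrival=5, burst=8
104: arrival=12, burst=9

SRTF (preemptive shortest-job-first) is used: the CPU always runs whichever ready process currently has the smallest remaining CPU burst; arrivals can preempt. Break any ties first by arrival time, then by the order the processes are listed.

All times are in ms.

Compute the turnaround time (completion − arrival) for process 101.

9

Schedule: | 100 0-5 | 102 5-7 | 101 7-11 | 103 11-19 | 104 19-28 |
Completion: 100=5  101=11  102=7  103=19  104=28
Turnaround (C−A): 100=5  101=9  102=4  103=14  104=16
Turnaround(101) = completion − arrival = 11 − 2 = 9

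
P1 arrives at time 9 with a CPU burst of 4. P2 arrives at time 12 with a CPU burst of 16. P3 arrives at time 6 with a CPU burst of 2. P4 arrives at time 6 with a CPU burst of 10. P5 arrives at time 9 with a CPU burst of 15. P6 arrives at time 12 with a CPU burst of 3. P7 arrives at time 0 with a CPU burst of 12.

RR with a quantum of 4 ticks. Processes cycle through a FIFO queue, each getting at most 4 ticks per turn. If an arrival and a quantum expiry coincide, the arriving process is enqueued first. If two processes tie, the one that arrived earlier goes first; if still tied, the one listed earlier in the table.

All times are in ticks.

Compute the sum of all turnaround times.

Timeline: | P7 0-8 | P3 8-10 | P4 10-14 | P7 14-18 | P1 18-22 | P5 22-26 | P2 26-30 | P6 30-33 | P4 33-37 | P5 37-41 | P2 41-45 | P4 45-47 | P5 47-51 | P2 51-55 | P5 55-58 | P2 58-62 |
Completion: P1=22  P2=62  P3=10  P4=47  P5=58  P6=33  P7=18
Turnaround = completion − arrival: P1=13, P2=50, P3=4, P4=41, P5=49, P6=21, P7=18
Total turnaround = 13 + 50 + 4 + 41 + 49 + 21 + 18 = 196

196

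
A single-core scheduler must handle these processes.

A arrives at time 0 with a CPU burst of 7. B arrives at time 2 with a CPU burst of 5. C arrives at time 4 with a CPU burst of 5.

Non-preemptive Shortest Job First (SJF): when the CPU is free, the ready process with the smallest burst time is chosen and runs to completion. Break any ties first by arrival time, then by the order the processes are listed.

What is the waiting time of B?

Schedule: | A 0-7 | B 7-12 | C 12-17 |
Completion: A=7  B=12  C=17
Turnaround (C−A): A=7  B=10  C=13
Waiting(B) = turnaround − burst = 10 − 5 = 5

5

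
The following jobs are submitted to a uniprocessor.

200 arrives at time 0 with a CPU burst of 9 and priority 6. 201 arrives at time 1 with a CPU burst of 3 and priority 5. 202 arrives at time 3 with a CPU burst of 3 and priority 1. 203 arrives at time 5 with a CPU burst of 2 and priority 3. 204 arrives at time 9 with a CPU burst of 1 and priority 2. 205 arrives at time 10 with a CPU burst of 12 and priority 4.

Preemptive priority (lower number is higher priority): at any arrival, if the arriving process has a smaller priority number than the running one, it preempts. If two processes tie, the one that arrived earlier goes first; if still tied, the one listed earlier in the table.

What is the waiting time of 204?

0

Timeline: | 200 0-1 | 201 1-3 | 202 3-6 | 203 6-8 | 201 8-9 | 204 9-10 | 205 10-22 | 200 22-30 |
Completion: 200=30  201=9  202=6  203=8  204=10  205=22
Waiting(204) = turnaround − burst = 1 − 1 = 0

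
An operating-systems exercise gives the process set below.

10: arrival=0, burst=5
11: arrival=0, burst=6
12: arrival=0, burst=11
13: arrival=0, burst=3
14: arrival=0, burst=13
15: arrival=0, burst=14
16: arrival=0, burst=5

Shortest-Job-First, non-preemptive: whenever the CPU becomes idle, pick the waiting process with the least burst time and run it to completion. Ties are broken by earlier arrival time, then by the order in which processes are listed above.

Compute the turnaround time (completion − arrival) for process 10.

8

Gantt: | 13 0-3 | 10 3-8 | 16 8-13 | 11 13-19 | 12 19-30 | 14 30-43 | 15 43-57 |
Completion: 10=8  11=19  12=30  13=3  14=43  15=57  16=13
Turnaround(10) = completion − arrival = 8 − 0 = 8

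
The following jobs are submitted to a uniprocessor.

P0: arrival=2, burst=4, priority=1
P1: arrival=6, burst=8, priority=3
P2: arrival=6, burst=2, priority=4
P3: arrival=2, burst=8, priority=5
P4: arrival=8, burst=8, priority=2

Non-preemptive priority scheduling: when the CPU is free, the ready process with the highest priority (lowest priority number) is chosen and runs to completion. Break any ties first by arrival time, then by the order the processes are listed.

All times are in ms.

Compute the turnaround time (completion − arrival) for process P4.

14

Schedule: | idle 0-2 | P0 2-6 | P1 6-14 | P4 14-22 | P2 22-24 | P3 24-32 |
Completion: P0=6  P1=14  P2=24  P3=32  P4=22
Turnaround (C−A): P0=4  P1=8  P2=18  P3=30  P4=14
Turnaround(P4) = completion − arrival = 22 − 8 = 14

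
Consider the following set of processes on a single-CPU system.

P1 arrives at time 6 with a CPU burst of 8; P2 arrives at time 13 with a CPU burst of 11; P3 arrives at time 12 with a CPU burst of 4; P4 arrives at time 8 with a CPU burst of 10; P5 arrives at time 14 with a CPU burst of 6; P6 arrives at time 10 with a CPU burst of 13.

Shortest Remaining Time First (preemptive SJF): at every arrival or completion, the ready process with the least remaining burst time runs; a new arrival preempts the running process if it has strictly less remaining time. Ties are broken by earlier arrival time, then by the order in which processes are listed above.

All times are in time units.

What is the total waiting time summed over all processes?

Timeline: | idle 0-6 | P1 6-14 | P3 14-18 | P5 18-24 | P4 24-34 | P2 34-45 | P6 45-58 |
Completion: P1=14  P2=45  P3=18  P4=34  P5=24  P6=58
Turnaround (C−A): P1=8  P2=32  P3=6  P4=26  P5=10  P6=48
Waiting = turnaround − burst: P1=0, P2=21, P3=2, P4=16, P5=4, P6=35
Total waiting = 0 + 21 + 2 + 16 + 4 + 35 = 78

78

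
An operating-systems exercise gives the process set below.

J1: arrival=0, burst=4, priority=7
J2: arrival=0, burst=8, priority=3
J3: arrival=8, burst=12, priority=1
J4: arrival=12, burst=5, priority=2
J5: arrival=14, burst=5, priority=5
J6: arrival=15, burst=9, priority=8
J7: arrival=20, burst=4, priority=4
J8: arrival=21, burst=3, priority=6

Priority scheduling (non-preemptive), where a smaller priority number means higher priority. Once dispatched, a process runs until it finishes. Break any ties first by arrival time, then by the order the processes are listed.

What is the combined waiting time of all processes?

104

Timeline: | J2 0-8 | J3 8-20 | J4 20-25 | J7 25-29 | J5 29-34 | J8 34-37 | J1 37-41 | J6 41-50 |
Completion: J1=41  J2=8  J3=20  J4=25  J5=34  J6=50  J7=29  J8=37
Turnaround (C−A): J1=41  J2=8  J3=12  J4=13  J5=20  J6=35  J7=9  J8=16
Waiting = turnaround − burst: J1=37, J2=0, J3=0, J4=8, J5=15, J6=26, J7=5, J8=13
Total waiting = 37 + 0 + 0 + 8 + 15 + 26 + 5 + 13 = 104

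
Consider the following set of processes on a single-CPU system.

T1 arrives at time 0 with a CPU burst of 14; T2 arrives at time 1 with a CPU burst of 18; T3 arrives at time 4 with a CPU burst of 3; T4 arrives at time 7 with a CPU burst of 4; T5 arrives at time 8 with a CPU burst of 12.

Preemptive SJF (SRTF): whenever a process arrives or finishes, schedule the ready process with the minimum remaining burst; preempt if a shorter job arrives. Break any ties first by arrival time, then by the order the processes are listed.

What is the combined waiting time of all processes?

52

Schedule: | T1 0-4 | T3 4-7 | T4 7-11 | T1 11-21 | T5 21-33 | T2 33-51 |
Completion: T1=21  T2=51  T3=7  T4=11  T5=33
Waiting = turnaround − burst: T1=7, T2=32, T3=0, T4=0, T5=13
Total waiting = 7 + 32 + 0 + 0 + 13 = 52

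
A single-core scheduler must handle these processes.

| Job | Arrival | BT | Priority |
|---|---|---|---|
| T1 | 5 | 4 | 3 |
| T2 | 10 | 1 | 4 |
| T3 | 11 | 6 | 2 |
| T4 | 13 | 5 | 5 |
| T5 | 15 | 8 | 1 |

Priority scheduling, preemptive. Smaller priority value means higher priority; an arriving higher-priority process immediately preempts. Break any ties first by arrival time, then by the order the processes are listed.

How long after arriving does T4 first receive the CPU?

12

Timeline: | idle 0-5 | T1 5-9 | idle 9-10 | T2 10-11 | T3 11-15 | T5 15-23 | T3 23-25 | T4 25-30 |
Completion: T1=9  T2=11  T3=25  T4=30  T5=23
Turnaround (C−A): T1=4  T2=1  T3=14  T4=17  T5=8
Response(T4) = first start − arrival = 25 − 13 = 12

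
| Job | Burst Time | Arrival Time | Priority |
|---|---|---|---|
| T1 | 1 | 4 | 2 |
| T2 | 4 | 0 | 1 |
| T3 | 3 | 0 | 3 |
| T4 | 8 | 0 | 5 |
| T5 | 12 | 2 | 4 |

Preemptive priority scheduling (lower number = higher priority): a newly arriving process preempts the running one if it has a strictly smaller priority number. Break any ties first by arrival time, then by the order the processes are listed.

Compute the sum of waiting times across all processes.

31

Schedule: | T2 0-4 | T1 4-5 | T3 5-8 | T5 8-20 | T4 20-28 |
Completion: T1=5  T2=4  T3=8  T4=28  T5=20
Waiting = turnaround − burst: T1=0, T2=0, T3=5, T4=20, T5=6
Total waiting = 0 + 0 + 5 + 20 + 6 = 31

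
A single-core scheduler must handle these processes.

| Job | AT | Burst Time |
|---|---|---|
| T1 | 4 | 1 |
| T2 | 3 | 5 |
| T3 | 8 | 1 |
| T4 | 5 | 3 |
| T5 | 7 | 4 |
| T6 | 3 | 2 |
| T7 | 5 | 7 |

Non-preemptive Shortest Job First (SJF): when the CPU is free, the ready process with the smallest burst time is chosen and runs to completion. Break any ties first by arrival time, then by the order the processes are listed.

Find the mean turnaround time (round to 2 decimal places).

Gantt: | idle 0-3 | T6 3-5 | T1 5-6 | T4 6-9 | T3 9-10 | T5 10-14 | T2 14-19 | T7 19-26 |
Completion: T1=6  T2=19  T3=10  T4=9  T5=14  T6=5  T7=26
Turnaround (C−A): T1=2  T2=16  T3=2  T4=4  T5=7  T6=2  T7=21
Turnaround times: T1=2, T2=16, T3=2, T4=4, T5=7, T6=2, T7=21
Average turnaround = (2+16+2+4+7+2+21) / 7 = 54/7 = 7.71

7.71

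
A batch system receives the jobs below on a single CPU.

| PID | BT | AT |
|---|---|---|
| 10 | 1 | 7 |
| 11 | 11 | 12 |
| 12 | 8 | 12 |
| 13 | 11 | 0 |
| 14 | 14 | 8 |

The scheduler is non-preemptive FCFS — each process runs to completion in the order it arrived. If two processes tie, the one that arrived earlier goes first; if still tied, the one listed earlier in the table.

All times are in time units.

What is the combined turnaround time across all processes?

Gantt: | 13 0-11 | 10 11-12 | 14 12-26 | 11 26-37 | 12 37-45 |
Completion: 10=12  11=37  12=45  13=11  14=26
Turnaround = completion − arrival: 10=5, 11=25, 12=33, 13=11, 14=18
Total turnaround = 5 + 25 + 33 + 11 + 18 = 92

92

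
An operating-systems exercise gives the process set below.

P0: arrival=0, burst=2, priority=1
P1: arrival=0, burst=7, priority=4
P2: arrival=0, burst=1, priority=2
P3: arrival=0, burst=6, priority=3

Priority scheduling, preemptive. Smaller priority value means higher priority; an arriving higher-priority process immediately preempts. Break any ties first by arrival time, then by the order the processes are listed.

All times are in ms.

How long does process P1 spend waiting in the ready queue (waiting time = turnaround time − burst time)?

Timeline: | P0 0-2 | P2 2-3 | P3 3-9 | P1 9-16 |
Completion: P0=2  P1=16  P2=3  P3=9
Turnaround (C−A): P0=2  P1=16  P2=3  P3=9
Waiting(P1) = turnaround − burst = 16 − 7 = 9

9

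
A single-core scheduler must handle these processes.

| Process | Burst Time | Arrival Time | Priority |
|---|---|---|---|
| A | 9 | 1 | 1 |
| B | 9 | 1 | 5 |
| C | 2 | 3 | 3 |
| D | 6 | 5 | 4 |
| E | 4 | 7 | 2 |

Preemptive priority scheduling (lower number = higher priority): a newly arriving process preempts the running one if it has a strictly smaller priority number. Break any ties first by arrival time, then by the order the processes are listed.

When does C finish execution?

16

Gantt: | idle 0-1 | A 1-10 | E 10-14 | C 14-16 | D 16-22 | B 22-31 |
Completion: A=10  B=31  C=16  D=22  E=14
Turnaround (C−A): A=9  B=30  C=13  D=17  E=7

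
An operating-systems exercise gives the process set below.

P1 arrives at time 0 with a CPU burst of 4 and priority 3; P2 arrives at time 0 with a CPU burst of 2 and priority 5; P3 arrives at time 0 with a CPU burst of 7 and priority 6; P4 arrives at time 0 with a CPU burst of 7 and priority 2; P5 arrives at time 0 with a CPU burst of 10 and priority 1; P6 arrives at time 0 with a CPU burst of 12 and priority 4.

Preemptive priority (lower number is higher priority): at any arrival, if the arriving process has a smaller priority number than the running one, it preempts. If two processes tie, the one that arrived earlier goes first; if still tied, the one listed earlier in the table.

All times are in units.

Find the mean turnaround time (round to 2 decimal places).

Gantt: | P5 0-10 | P4 10-17 | P1 17-21 | P6 21-33 | P2 33-35 | P3 35-42 |
Completion: P1=21  P2=35  P3=42  P4=17  P5=10  P6=33
Turnaround (C−A): P1=21  P2=35  P3=42  P4=17  P5=10  P6=33
Turnaround times: P1=21, P2=35, P3=42, P4=17, P5=10, P6=33
Average turnaround = (21+35+42+17+10+33) / 6 = 158/6 = 26.33

26.33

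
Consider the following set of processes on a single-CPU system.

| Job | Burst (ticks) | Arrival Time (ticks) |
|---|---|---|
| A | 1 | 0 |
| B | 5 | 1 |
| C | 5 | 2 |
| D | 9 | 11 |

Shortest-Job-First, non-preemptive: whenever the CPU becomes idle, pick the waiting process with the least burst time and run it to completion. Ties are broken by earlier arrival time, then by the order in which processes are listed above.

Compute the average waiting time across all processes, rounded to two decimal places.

1.00

Schedule: | A 0-1 | B 1-6 | C 6-11 | D 11-20 |
Completion: A=1  B=6  C=11  D=20
Waiting times: A=0, B=0, C=4, D=0
Average waiting = (0+0+4+0) / 4 = 4/4 = 1.00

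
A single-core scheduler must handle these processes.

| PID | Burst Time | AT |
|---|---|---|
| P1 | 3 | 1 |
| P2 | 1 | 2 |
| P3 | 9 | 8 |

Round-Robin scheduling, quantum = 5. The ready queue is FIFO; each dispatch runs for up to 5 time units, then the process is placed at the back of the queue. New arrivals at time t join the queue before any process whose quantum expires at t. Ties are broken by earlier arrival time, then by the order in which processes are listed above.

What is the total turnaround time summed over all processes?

15

Schedule: | idle 0-1 | P1 1-4 | P2 4-5 | idle 5-8 | P3 8-17 |
Completion: P1=4  P2=5  P3=17
Turnaround = completion − arrival: P1=3, P2=3, P3=9
Total turnaround = 3 + 3 + 9 = 15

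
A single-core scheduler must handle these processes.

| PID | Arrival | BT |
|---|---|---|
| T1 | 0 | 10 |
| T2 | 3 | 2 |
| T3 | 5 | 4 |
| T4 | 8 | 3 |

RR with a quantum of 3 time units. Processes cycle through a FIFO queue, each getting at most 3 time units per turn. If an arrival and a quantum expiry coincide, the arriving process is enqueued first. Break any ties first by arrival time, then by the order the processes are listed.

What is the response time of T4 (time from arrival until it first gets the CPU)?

3

Schedule: | T1 0-3 | T2 3-5 | T1 5-8 | T3 8-11 | T4 11-14 | T1 14-17 | T3 17-18 | T1 18-19 |
Completion: T1=19  T2=5  T3=18  T4=14
Turnaround (C−A): T1=19  T2=2  T3=13  T4=6
Response(T4) = first start − arrival = 11 − 8 = 3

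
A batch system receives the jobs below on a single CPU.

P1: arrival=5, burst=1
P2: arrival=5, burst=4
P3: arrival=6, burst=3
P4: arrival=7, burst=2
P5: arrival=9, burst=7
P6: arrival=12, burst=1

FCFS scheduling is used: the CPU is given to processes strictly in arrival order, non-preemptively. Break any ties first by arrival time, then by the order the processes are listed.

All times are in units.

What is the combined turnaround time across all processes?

Schedule: | idle 0-5 | P1 5-6 | P2 6-10 | P3 10-13 | P4 13-15 | P5 15-22 | P6 22-23 |
Completion: P1=6  P2=10  P3=13  P4=15  P5=22  P6=23
Turnaround (C−A): P1=1  P2=5  P3=7  P4=8  P5=13  P6=11
Turnaround = completion − arrival: P1=1, P2=5, P3=7, P4=8, P5=13, P6=11
Total turnaround = 1 + 5 + 7 + 8 + 13 + 11 = 45

45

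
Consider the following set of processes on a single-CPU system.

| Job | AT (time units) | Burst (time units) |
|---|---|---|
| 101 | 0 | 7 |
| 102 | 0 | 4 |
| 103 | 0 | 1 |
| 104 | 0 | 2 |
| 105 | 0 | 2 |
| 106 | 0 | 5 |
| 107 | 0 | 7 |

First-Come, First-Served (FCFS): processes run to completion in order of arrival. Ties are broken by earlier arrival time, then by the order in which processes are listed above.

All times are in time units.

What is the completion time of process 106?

21

Gantt: | 101 0-7 | 102 7-11 | 103 11-12 | 104 12-14 | 105 14-16 | 106 16-21 | 107 21-28 |
Completion: 101=7  102=11  103=12  104=14  105=16  106=21  107=28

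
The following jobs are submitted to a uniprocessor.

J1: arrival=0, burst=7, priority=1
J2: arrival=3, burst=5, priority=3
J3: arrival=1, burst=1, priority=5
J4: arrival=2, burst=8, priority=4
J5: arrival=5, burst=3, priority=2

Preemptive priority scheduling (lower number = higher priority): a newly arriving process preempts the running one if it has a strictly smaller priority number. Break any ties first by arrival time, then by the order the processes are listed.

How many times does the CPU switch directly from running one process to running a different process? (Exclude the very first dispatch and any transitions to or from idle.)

4

Gantt: | J1 0-7 | J5 7-10 | J2 10-15 | J4 15-23 | J3 23-24 |
Completion: J1=7  J2=15  J3=24  J4=23  J5=10
Turnaround (C−A): J1=7  J2=12  J3=23  J4=21  J5=5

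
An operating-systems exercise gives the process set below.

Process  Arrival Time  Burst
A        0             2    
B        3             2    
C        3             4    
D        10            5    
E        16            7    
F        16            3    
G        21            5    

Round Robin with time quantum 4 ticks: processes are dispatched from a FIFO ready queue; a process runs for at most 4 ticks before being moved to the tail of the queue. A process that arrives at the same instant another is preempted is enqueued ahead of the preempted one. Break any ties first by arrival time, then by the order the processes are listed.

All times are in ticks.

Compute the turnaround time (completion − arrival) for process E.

10

Timeline: | A 0-2 | idle 2-3 | B 3-5 | C 5-9 | idle 9-10 | D 10-15 | idle 15-16 | E 16-20 | F 20-23 | E 23-26 | G 26-31 |
Completion: A=2  B=5  C=9  D=15  E=26  F=23  G=31
Turnaround(E) = completion − arrival = 26 − 16 = 10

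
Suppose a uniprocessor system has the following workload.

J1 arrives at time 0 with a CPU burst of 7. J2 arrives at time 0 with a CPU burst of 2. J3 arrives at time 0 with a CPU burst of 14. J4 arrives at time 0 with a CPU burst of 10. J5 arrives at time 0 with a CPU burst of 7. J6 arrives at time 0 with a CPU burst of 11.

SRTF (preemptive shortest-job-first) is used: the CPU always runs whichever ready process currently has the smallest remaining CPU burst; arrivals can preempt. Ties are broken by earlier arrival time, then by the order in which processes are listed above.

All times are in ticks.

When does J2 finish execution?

Timeline: | J2 0-2 | J1 2-9 | J5 9-16 | J4 16-26 | J6 26-37 | J3 37-51 |
Completion: J1=9  J2=2  J3=51  J4=26  J5=16  J6=37
Turnaround (C−A): J1=9  J2=2  J3=51  J4=26  J5=16  J6=37

2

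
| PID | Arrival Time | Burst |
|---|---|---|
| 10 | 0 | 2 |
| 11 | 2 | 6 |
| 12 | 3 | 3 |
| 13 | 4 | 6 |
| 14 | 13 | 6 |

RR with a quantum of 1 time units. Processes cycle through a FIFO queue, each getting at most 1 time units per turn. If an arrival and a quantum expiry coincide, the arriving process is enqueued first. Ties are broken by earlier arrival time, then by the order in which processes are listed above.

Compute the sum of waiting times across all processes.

25

Schedule: | 10 0-2 | 11 2-3 | 12 3-4 | 11 4-5 | 13 5-6 | 12 6-7 | 11 7-8 | 13 8-9 | 12 9-10 | 11 10-11 | 13 11-12 | 11 12-13 | 13 13-14 | 14 14-15 | 11 15-16 | 13 16-17 | 14 17-18 | 13 18-19 | 14 19-23 |
Completion: 10=2  11=16  12=10  13=19  14=23
Waiting = turnaround − burst: 10=0, 11=8, 12=4, 13=9, 14=4
Total waiting = 0 + 8 + 4 + 9 + 4 = 25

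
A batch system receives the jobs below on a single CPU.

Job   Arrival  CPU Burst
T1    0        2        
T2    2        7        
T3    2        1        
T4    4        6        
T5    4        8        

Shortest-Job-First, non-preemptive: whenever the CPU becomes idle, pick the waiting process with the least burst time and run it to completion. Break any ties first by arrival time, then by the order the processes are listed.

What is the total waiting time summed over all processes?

Schedule: | T1 0-2 | T3 2-3 | T2 3-10 | T4 10-16 | T5 16-24 |
Completion: T1=2  T2=10  T3=3  T4=16  T5=24
Waiting = turnaround − burst: T1=0, T2=1, T3=0, T4=6, T5=12
Total waiting = 0 + 1 + 0 + 6 + 12 = 19

19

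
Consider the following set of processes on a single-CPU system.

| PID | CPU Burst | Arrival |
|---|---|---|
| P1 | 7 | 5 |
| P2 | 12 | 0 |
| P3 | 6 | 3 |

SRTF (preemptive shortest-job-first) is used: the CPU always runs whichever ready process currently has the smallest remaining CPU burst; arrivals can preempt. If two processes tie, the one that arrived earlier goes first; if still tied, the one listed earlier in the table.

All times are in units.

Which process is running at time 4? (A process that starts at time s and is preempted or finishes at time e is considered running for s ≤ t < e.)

Schedule: | P2 0-3 | P3 3-9 | P1 9-16 | P2 16-25 |
Completion: P1=16  P2=25  P3=9
Turnaround (C−A): P1=11  P2=25  P3=6

P3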